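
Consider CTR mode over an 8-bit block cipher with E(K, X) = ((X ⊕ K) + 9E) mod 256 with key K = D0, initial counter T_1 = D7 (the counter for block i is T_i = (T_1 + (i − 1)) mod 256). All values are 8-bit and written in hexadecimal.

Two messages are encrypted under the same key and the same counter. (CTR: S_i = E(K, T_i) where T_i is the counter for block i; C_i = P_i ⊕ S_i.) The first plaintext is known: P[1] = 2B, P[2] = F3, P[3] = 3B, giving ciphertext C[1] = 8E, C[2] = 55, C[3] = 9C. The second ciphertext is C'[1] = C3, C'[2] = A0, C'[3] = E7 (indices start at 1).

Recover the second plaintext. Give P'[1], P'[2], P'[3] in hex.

P'[1] = 66, P'[2] = 06, P'[3] = 40

In CTR with a reused counter, both messages share the same keystream S_i, so C_i ⊕ C'_i = P_i ⊕ P'_i and thus P'_i = P_i ⊕ C_i ⊕ C'_i.
P'[1]: 2B ⊕ 8E ⊕ C3 = 66.
P'[2]: F3 ⊕ 55 ⊕ A0 = 06.
P'[3]: 3B ⊕ 9C ⊕ E7 = 40.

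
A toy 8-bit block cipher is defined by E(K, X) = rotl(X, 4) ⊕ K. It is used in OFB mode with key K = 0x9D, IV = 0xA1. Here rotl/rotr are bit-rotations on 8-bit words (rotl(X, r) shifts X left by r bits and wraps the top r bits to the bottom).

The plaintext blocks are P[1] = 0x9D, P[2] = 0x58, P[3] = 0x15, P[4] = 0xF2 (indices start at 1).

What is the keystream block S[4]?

0xA1

OFB encryption: S_i = E(K, S_{i−1}) with S_{0} = IV; C_i = P_i ⊕ S_i.
C[1]: S = E(K, 0xA1) = 0x87; 0x9D ⊕ 0x87 = 0x1A.
C[2]: S = E(K, 0x87) = 0xE5; 0x58 ⊕ 0xE5 = 0xBD.
C[3]: S = E(K, 0xE5) = 0xC3; 0x15 ⊕ 0xC3 = 0xD6.
C[4]: S = E(K, 0xC3) = 0xA1; 0xF2 ⊕ 0xA1 = 0x53.
So S[4] = 0xA1.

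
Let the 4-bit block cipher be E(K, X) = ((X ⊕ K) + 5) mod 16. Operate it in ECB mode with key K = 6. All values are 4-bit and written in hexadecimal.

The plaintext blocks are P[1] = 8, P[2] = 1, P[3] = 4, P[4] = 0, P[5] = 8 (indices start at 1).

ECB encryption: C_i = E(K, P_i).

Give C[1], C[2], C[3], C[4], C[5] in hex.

C[1]: E(K, 8) = 3.
C[2]: E(K, 1) = C.
C[3]: E(K, 4) = 7.
C[4]: E(K, 0) = B.
C[5]: E(K, 8) = 3.

C[1] = 3, C[2] = C, C[3] = 7, C[4] = B, C[5] = 3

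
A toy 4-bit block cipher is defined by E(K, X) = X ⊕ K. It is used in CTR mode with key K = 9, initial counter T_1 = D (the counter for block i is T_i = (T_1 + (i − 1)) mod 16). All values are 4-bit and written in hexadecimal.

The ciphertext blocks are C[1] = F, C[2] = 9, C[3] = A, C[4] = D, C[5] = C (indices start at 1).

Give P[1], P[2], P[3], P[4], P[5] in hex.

CTR decryption: S_i = E(K, T_i) where T_i is the counter for block i; P_i = C_i ⊕ S_i.
P[1]: T = D, S = E(K, T) = 4; F ⊕ 4 = B.
P[2]: T = E, S = E(K, T) = 7; 9 ⊕ 7 = E.
P[3]: T = F, S = E(K, T) = 6; A ⊕ 6 = C.
P[4]: T = 0, S = E(K, T) = 9; D ⊕ 9 = 4.
P[5]: T = 1, S = E(K, T) = 8; C ⊕ 8 = 4.

P[1] = B, P[2] = E, P[3] = C, P[4] = 4, P[5] = 4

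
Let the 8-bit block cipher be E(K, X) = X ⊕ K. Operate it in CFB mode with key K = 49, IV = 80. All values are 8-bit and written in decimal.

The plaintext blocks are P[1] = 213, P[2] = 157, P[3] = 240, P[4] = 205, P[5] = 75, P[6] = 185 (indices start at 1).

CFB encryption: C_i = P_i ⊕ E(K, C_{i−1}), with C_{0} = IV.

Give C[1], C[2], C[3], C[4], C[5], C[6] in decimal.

C[1] = 180, C[2] = 24, C[3] = 217, C[4] = 37, C[5] = 95, C[6] = 215

C[1]: E(K, 80) = 97; 213 ⊕ 97 = 180.
C[2]: E(K, 180) = 133; 157 ⊕ 133 = 24.
C[3]: E(K, 24) = 41; 240 ⊕ 41 = 217.
C[4]: E(K, 217) = 232; 205 ⊕ 232 = 37.
C[5]: E(K, 37) = 20; 75 ⊕ 20 = 95.
C[6]: E(K, 95) = 110; 185 ⊕ 110 = 215.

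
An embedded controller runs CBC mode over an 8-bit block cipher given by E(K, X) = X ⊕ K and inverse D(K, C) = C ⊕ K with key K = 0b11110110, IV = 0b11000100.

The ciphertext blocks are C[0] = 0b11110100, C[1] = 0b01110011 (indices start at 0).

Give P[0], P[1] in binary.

P[0] = 0b11000110, P[1] = 0b01110001

CBC decryption: P_i = D(K, C_i) ⊕ C_{i−1}, with C_{−1} = IV.
P[0]: D(K, 0b11110100) = 0b00000010; 0b00000010 ⊕ 0b11000100 = 0b11000110.
P[1]: D(K, 0b01110011) = 0b10000101; 0b10000101 ⊕ 0b11110100 = 0b01110001.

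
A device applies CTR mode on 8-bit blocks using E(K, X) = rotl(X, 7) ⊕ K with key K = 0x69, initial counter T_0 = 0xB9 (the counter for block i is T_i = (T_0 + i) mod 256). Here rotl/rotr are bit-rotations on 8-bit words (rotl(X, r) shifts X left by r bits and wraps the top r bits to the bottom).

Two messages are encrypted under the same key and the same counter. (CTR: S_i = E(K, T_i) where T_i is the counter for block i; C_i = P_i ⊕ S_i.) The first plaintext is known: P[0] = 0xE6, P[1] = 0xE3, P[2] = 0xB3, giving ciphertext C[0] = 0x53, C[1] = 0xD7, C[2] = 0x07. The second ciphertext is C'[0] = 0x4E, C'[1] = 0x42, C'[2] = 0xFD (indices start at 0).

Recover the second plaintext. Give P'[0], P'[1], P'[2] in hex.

In CTR with a reused counter, both messages share the same keystream S_i, so C_i ⊕ C'_i = P_i ⊕ P'_i and thus P'_i = P_i ⊕ C_i ⊕ C'_i.
P'[0]: 0xE6 ⊕ 0x53 ⊕ 0x4E = 0xFB.
P'[1]: 0xE3 ⊕ 0xD7 ⊕ 0x42 = 0x76.
P'[2]: 0xB3 ⊕ 0x07 ⊕ 0xFD = 0x49.

P'[0] = 0xFB, P'[1] = 0x76, P'[2] = 0x49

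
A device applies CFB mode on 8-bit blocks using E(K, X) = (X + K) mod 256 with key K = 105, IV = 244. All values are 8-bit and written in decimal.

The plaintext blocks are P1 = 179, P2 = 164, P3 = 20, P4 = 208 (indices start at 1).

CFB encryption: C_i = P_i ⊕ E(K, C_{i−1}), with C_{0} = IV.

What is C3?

C1: E(K, 244) = 93; 179 ⊕ 93 = 238.
C2: E(K, 238) = 87; 164 ⊕ 87 = 243.
C3: E(K, 243) = 92; 20 ⊕ 92 = 72.

C3 = 72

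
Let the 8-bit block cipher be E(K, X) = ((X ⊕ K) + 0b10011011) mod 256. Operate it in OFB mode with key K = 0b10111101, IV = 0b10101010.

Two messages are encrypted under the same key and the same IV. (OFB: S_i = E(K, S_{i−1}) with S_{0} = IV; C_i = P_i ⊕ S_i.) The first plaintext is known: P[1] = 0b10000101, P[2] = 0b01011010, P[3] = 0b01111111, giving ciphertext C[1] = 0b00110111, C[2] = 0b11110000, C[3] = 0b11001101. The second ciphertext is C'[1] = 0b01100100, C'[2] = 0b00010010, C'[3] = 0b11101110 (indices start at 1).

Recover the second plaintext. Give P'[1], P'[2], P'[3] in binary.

In OFB with a reused IV, both messages share the same keystream S_i, so C_i ⊕ C'_i = P_i ⊕ P'_i and thus P'_i = P_i ⊕ C_i ⊕ C'_i.
P'[1]: 0b10000101 ⊕ 0b00110111 ⊕ 0b01100100 = 0b11010110.
P'[2]: 0b01011010 ⊕ 0b11110000 ⊕ 0b00010010 = 0b10111000.
P'[3]: 0b01111111 ⊕ 0b11001101 ⊕ 0b11101110 = 0b01011100.

P'[1] = 0b11010110, P'[2] = 0b10111000, P'[3] = 0b01011100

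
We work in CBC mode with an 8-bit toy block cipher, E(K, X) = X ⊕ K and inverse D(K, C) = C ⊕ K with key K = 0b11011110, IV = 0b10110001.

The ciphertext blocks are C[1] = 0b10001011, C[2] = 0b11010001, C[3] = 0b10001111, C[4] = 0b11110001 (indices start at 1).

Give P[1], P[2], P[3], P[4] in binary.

CBC decryption: P_i = D(K, C_i) ⊕ C_{i−1}, with C_{0} = IV.
P[1]: D(K, 0b10001011) = 0b01010101; 0b01010101 ⊕ 0b10110001 = 0b11100100.
P[2]: D(K, 0b11010001) = 0b00001111; 0b00001111 ⊕ 0b10001011 = 0b10000100.
P[3]: D(K, 0b10001111) = 0b01010001; 0b01010001 ⊕ 0b11010001 = 0b10000000.
P[4]: D(K, 0b11110001) = 0b00101111; 0b00101111 ⊕ 0b10001111 = 0b10100000.

P[1] = 0b11100100, P[2] = 0b10000100, P[3] = 0b10000000, P[4] = 0b10100000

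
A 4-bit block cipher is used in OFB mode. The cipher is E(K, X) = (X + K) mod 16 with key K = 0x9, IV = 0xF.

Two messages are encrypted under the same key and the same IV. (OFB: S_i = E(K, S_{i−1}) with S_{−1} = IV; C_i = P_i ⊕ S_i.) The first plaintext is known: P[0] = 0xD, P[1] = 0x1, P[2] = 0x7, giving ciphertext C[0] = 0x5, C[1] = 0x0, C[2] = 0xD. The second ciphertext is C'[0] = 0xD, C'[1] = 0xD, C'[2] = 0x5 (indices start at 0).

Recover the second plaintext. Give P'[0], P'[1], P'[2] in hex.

P'[0] = 0x5, P'[1] = 0xC, P'[2] = 0xF

In OFB with a reused IV, both messages share the same keystream S_i, so C_i ⊕ C'_i = P_i ⊕ P'_i and thus P'_i = P_i ⊕ C_i ⊕ C'_i.
P'[0]: 0xD ⊕ 0x5 ⊕ 0xD = 0x5.
P'[1]: 0x1 ⊕ 0x0 ⊕ 0xD = 0xC.
P'[2]: 0x7 ⊕ 0xD ⊕ 0x5 = 0xF.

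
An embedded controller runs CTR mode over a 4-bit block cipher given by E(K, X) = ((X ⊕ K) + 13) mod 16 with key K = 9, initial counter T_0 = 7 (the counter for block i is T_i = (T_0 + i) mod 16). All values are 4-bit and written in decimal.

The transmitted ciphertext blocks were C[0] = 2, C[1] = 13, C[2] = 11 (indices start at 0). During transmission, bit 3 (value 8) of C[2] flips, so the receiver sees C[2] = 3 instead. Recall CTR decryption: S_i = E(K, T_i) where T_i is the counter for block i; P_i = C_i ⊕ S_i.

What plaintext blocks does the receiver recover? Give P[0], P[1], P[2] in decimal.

P[0] = 9, P[1] = 3, P[2] = 14

Only C[2] changed, to 3. In CTR, a change in C_i flips the same bit in P_i only; the keystream is unaffected. Decrypting the received ciphertext:
P[0]: T = 7, S = E(K, T) = 11; 2 ⊕ 11 = 9.
P[1]: T = 8, S = E(K, T) = 14; 13 ⊕ 14 = 3.
P[2]: T = 9, S = E(K, T) = 13; 3 ⊕ 13 = 14.
Blocks that differ from the original plaintext: P[2].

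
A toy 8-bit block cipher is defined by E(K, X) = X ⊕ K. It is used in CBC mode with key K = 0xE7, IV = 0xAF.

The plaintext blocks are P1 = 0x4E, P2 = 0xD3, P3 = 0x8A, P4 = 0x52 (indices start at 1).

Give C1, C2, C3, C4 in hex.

CBC encryption: C_i = E(K, P_i ⊕ C_{i−1}), with C_{0} = IV.
C1: P1 ⊕ 0xAF = 0xE1; E(K, 0xE1) = 0x06.
C2: P2 ⊕ 0x06 = 0xD5; E(K, 0xD5) = 0x32.
C3: P3 ⊕ 0x32 = 0xB8; E(K, 0xB8) = 0x5F.
C4: P4 ⊕ 0x5F = 0x0D; E(K, 0x0D) = 0xEA.

C1 = 0x06, C2 = 0x32, C3 = 0x5F, C4 = 0xEA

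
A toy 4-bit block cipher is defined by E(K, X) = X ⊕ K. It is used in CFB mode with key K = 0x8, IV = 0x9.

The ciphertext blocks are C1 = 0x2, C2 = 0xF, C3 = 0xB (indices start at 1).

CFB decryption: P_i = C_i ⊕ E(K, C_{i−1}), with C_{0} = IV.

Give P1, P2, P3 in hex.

P1: E(K, 0x9) = 0x1; 0x2 ⊕ 0x1 = 0x3.
P2: E(K, 0x2) = 0xA; 0xF ⊕ 0xA = 0x5.
P3: E(K, 0xF) = 0x7; 0xB ⊕ 0x7 = 0xC.

P1 = 0x3, P2 = 0x5, P3 = 0xC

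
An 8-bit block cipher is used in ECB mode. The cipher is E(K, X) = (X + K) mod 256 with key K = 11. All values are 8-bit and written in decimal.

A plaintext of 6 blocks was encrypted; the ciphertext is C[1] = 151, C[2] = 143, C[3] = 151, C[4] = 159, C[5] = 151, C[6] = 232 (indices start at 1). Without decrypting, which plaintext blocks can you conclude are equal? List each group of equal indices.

P[1] = P[3] = P[5]

ECB encrypts each block independently with the same key, so equal ciphertext blocks imply equal plaintext blocks.
C[1] = C[3] = C[5] = 151, so P[1] = P[3] = P[5].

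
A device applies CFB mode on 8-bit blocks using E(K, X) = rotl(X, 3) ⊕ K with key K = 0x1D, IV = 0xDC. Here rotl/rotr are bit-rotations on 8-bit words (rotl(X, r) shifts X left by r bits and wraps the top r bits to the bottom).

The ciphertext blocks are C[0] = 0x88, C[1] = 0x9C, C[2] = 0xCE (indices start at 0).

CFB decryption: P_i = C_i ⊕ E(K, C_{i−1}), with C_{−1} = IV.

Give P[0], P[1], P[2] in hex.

P[0]: E(K, 0xDC) = 0xFB; 0x88 ⊕ 0xFB = 0x73.
P[1]: E(K, 0x88) = 0x59; 0x9C ⊕ 0x59 = 0xC5.
P[2]: E(K, 0x9C) = 0xF9; 0xCE ⊕ 0xF9 = 0x37.

P[0] = 0x73, P[1] = 0xC5, P[2] = 0x37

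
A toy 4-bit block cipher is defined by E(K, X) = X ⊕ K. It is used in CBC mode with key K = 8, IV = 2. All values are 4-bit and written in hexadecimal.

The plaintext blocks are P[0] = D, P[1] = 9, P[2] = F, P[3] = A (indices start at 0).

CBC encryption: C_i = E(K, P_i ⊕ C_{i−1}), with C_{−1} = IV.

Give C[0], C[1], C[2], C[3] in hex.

C[0]: P[0] ⊕ 2 = F; E(K, F) = 7.
C[1]: P[1] ⊕ 7 = E; E(K, E) = 6.
C[2]: P[2] ⊕ 6 = 9; E(K, 9) = 1.
C[3]: P[3] ⊕ 1 = B; E(K, B) = 3.

C[0] = 7, C[1] = 6, C[2] = 1, C[3] = 3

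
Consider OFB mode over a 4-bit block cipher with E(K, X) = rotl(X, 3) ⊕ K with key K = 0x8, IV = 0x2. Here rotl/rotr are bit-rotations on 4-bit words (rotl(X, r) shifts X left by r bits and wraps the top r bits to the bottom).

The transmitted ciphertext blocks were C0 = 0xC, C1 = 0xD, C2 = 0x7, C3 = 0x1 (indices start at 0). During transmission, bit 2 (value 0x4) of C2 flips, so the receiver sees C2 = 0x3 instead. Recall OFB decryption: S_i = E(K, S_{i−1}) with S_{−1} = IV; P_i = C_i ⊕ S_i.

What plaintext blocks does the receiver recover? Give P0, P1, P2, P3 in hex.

P0 = 0x5, P1 = 0x9, P2 = 0x9, P3 = 0xC

Only C2 changed, to 0x3. In OFB, a change in C_i flips the same bit in P_i only; the keystream is unaffected. Decrypting the received ciphertext:
P0: S = E(K, 0x2) = 0x9; 0xC ⊕ 0x9 = 0x5.
P1: S = E(K, 0x9) = 0x4; 0xD ⊕ 0x4 = 0x9.
P2: S = E(K, 0x4) = 0xA; 0x3 ⊕ 0xA = 0x9.
P3: S = E(K, 0xA) = 0xD; 0x1 ⊕ 0xD = 0xC.
Blocks that differ from the original plaintext: P2.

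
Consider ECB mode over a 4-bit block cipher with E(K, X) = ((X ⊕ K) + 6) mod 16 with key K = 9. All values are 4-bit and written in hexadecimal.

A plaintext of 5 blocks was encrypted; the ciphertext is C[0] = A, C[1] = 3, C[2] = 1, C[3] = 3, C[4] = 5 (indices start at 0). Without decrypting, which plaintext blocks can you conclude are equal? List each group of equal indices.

ECB encrypts each block independently with the same key, so equal ciphertext blocks imply equal plaintext blocks.
C[1] = C[3] = 3, so P[1] = P[3].

P[1] = P[3]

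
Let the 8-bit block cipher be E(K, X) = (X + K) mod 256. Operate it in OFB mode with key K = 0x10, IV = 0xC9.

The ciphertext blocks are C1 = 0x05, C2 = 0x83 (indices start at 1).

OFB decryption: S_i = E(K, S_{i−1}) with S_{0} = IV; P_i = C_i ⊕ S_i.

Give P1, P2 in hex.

P1 = 0xDC, P2 = 0x6A

P1: S = E(K, 0xC9) = 0xD9; 0x05 ⊕ 0xD9 = 0xDC.
P2: S = E(K, 0xD9) = 0xE9; 0x83 ⊕ 0xE9 = 0x6A.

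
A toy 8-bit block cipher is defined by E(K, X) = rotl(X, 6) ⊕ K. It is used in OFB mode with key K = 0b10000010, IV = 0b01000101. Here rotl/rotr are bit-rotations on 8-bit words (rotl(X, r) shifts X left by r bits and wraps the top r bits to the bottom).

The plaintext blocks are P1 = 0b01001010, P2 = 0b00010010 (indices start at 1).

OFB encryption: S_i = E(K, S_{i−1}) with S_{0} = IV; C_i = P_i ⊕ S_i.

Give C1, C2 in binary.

C1: S = E(K, 0b01000101) = 0b11010011; 0b01001010 ⊕ 0b11010011 = 0b10011001.
C2: S = E(K, 0b11010011) = 0b01110110; 0b00010010 ⊕ 0b01110110 = 0b01100100.

C1 = 0b10011001, C2 = 0b01100100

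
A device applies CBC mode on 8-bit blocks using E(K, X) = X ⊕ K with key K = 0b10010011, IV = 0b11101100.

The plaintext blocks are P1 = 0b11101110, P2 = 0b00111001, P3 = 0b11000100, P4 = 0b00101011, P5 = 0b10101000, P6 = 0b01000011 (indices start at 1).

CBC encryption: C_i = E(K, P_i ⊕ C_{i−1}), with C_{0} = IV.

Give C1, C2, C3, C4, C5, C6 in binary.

C1: P1 ⊕ 0b11101100 = 0b00000010; E(K, 0b00000010) = 0b10010001.
C2: P2 ⊕ 0b10010001 = 0b10101000; E(K, 0b10101000) = 0b00111011.
C3: P3 ⊕ 0b00111011 = 0b11111111; E(K, 0b11111111) = 0b01101100.
C4: P4 ⊕ 0b01101100 = 0b01000111; E(K, 0b01000111) = 0b11010100.
C5: P5 ⊕ 0b11010100 = 0b01111100; E(K, 0b01111100) = 0b11101111.
C6: P6 ⊕ 0b11101111 = 0b10101100; E(K, 0b10101100) = 0b00111111.

C1 = 0b10010001, C2 = 0b00111011, C3 = 0b01101100, C4 = 0b11010100, C5 = 0b11101111, C6 = 0b00111111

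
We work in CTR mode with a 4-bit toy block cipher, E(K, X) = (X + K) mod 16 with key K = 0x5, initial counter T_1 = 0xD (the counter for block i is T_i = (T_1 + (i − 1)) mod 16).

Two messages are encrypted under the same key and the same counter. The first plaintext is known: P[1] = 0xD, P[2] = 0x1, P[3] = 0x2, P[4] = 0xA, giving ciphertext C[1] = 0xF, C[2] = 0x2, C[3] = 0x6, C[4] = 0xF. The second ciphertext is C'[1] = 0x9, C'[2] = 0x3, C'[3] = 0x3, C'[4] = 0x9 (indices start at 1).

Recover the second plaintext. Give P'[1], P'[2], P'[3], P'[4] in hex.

In CTR with a reused counter, both messages share the same keystream S_i, so C_i ⊕ C'_i = P_i ⊕ P'_i and thus P'_i = P_i ⊕ C_i ⊕ C'_i.
P'[1]: 0xD ⊕ 0xF ⊕ 0x9 = 0xB.
P'[2]: 0x1 ⊕ 0x2 ⊕ 0x3 = 0x0.
P'[3]: 0x2 ⊕ 0x6 ⊕ 0x3 = 0x7.
P'[4]: 0xA ⊕ 0xF ⊕ 0x9 = 0xC.

P'[1] = 0xB, P'[2] = 0x0, P'[3] = 0x7, P'[4] = 0xC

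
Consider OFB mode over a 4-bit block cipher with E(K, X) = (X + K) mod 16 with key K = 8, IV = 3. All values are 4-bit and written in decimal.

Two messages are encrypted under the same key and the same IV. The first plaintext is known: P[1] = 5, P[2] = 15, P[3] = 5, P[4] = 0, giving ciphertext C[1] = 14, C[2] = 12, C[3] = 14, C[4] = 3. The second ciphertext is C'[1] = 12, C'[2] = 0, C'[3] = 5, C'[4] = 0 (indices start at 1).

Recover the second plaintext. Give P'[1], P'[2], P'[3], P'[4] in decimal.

In OFB with a reused IV, both messages share the same keystream S_i, so C_i ⊕ C'_i = P_i ⊕ P'_i and thus P'_i = P_i ⊕ C_i ⊕ C'_i.
P'[1]: 5 ⊕ 14 ⊕ 12 = 7.
P'[2]: 15 ⊕ 12 ⊕ 0 = 3.
P'[3]: 5 ⊕ 14 ⊕ 5 = 14.
P'[4]: 0 ⊕ 3 ⊕ 0 = 3.

P'[1] = 7, P'[2] = 3, P'[3] = 14, P'[4] = 3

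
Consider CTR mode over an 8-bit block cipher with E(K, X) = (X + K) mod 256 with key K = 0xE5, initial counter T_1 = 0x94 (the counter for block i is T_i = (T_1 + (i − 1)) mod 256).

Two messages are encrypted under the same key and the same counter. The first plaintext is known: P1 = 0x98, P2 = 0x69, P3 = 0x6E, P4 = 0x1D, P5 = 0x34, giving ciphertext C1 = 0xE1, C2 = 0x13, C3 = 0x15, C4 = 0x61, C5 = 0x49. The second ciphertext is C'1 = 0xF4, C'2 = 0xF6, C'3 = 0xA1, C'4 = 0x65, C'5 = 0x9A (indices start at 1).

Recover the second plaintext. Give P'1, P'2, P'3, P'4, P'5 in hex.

In CTR with a reused counter, both messages share the same keystream S_i, so C_i ⊕ C'_i = P_i ⊕ P'_i and thus P'_i = P_i ⊕ C_i ⊕ C'_i.
P'1: 0x98 ⊕ 0xE1 ⊕ 0xF4 = 0x8D.
P'2: 0x69 ⊕ 0x13 ⊕ 0xF6 = 0x8C.
P'3: 0x6E ⊕ 0x15 ⊕ 0xA1 = 0xDA.
P'4: 0x1D ⊕ 0x61 ⊕ 0x65 = 0x19.
P'5: 0x34 ⊕ 0x49 ⊕ 0x9A = 0xE7.

P'1 = 0x8D, P'2 = 0x8C, P'3 = 0xDA, P'4 = 0x19, P'5 = 0xE7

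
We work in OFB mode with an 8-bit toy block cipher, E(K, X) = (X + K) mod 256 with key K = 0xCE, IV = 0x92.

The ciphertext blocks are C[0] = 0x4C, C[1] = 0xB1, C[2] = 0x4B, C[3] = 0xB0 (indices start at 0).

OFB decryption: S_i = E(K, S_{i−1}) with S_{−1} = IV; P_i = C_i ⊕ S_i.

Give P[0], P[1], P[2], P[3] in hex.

P[0]: S = E(K, 0x92) = 0x60; 0x4C ⊕ 0x60 = 0x2C.
P[1]: S = E(K, 0x60) = 0x2E; 0xB1 ⊕ 0x2E = 0x9F.
P[2]: S = E(K, 0x2E) = 0xFC; 0x4B ⊕ 0xFC = 0xB7.
P[3]: S = E(K, 0xFC) = 0xCA; 0xB0 ⊕ 0xCA = 0x7A.

P[0] = 0x2C, P[1] = 0x9F, P[2] = 0xB7, P[3] = 0x7A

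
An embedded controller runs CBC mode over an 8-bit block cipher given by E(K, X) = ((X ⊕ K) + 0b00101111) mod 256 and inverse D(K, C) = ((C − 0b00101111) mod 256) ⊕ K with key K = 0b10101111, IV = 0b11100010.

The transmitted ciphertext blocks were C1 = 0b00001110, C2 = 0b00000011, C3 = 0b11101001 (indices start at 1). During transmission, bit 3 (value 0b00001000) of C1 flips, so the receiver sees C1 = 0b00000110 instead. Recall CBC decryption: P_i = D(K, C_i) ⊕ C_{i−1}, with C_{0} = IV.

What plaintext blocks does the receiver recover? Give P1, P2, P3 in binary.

P1 = 0b10011010, P2 = 0b01111101, P3 = 0b00010110

Only C1 changed, to 0b00000110. In CBC, a change in C_i garbles P_i and flips the same bit in P_{i+1}. Decrypting the received ciphertext:
P1: D(K, 0b00000110) = 0b01111000; 0b01111000 ⊕ 0b11100010 = 0b10011010.
P2: D(K, 0b00000011) = 0b01111011; 0b01111011 ⊕ 0b00000110 = 0b01111101.
P3: D(K, 0b11101001) = 0b00010101; 0b00010101 ⊕ 0b00000011 = 0b00010110.
Blocks that differ from the original plaintext: P1, P2.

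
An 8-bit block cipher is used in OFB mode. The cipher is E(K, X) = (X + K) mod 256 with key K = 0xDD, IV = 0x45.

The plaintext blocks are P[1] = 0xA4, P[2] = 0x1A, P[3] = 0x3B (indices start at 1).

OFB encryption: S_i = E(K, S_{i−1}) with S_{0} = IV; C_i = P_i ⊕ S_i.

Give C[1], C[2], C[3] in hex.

C[1] = 0x86, C[2] = 0xE5, C[3] = 0xE7

C[1]: S = E(K, 0x45) = 0x22; 0xA4 ⊕ 0x22 = 0x86.
C[2]: S = E(K, 0x22) = 0xFF; 0x1A ⊕ 0xFF = 0xE5.
C[3]: S = E(K, 0xFF) = 0xDC; 0x3B ⊕ 0xDC = 0xE7.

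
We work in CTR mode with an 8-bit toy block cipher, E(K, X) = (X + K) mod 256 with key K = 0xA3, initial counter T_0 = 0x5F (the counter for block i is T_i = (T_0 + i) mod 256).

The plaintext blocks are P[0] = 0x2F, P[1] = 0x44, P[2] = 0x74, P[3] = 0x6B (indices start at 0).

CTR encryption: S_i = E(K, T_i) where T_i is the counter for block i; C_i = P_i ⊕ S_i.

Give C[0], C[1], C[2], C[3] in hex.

C[0] = 0x2D, C[1] = 0x47, C[2] = 0x70, C[3] = 0x6E

C[0]: T = 0x5F, S = E(K, T) = 0x02; 0x2F ⊕ 0x02 = 0x2D.
C[1]: T = 0x60, S = E(K, T) = 0x03; 0x44 ⊕ 0x03 = 0x47.
C[2]: T = 0x61, S = E(K, T) = 0x04; 0x74 ⊕ 0x04 = 0x70.
C[3]: T = 0x62, S = E(K, T) = 0x05; 0x6B ⊕ 0x05 = 0x6E.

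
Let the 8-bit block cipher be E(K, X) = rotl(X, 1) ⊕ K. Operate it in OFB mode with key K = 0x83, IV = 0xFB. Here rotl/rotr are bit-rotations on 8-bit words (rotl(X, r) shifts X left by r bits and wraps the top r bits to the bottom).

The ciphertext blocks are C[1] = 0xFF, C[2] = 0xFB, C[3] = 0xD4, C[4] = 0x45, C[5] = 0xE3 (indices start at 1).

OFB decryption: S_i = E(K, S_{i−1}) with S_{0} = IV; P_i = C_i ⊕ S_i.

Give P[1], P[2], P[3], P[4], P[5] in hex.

P[1] = 0x8B, P[2] = 0x90, P[3] = 0x81, P[4] = 0x6C, P[5] = 0x32

P[1]: S = E(K, 0xFB) = 0x74; 0xFF ⊕ 0x74 = 0x8B.
P[2]: S = E(K, 0x74) = 0x6B; 0xFB ⊕ 0x6B = 0x90.
P[3]: S = E(K, 0x6B) = 0x55; 0xD4 ⊕ 0x55 = 0x81.
P[4]: S = E(K, 0x55) = 0x29; 0x45 ⊕ 0x29 = 0x6C.
P[5]: S = E(K, 0x29) = 0xD1; 0xE3 ⊕ 0xD1 = 0x32.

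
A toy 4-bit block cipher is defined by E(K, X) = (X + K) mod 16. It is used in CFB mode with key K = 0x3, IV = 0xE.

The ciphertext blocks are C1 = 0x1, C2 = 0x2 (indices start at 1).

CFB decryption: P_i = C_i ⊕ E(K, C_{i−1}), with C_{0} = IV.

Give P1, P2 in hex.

P1 = 0x0, P2 = 0x6

P1: E(K, 0xE) = 0x1; 0x1 ⊕ 0x1 = 0x0.
P2: E(K, 0x1) = 0x4; 0x2 ⊕ 0x4 = 0x6.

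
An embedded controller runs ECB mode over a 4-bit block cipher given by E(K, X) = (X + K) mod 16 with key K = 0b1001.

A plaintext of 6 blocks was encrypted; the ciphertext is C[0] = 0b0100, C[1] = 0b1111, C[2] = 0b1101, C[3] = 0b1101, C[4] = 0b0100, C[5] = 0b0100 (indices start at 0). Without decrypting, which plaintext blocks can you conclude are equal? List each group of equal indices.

ECB encrypts each block independently with the same key, so equal ciphertext blocks imply equal plaintext blocks.
C[0] = C[4] = C[5] = 0b0100, so P[0] = P[4] = P[5].
C[2] = C[3] = 0b1101, so P[2] = P[3].

P[0] = P[4] = P[5]; P[2] = P[3]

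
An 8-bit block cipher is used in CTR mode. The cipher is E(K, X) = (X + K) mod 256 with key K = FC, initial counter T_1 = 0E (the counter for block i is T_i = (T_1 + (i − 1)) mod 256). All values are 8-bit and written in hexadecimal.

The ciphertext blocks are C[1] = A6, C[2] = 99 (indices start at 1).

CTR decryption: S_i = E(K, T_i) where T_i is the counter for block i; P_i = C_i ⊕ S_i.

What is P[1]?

P[1]: T = 0E, S = E(K, T) = 0A; A6 ⊕ 0A = AC.

P[1] = AC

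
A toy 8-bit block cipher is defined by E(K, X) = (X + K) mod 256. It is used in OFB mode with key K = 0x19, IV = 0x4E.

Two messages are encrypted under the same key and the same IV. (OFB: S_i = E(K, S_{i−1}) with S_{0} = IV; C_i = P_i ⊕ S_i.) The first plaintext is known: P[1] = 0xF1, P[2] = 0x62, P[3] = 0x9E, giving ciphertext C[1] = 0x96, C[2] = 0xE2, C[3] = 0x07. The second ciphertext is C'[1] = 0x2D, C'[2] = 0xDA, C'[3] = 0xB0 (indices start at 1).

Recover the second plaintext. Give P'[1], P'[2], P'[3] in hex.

In OFB with a reused IV, both messages share the same keystream S_i, so C_i ⊕ C'_i = P_i ⊕ P'_i and thus P'_i = P_i ⊕ C_i ⊕ C'_i.
P'[1]: 0xF1 ⊕ 0x96 ⊕ 0x2D = 0x4A.
P'[2]: 0x62 ⊕ 0xE2 ⊕ 0xDA = 0x5A.
P'[3]: 0x9E ⊕ 0x07 ⊕ 0xB0 = 0x29.

P'[1] = 0x4A, P'[2] = 0x5A, P'[3] = 0x29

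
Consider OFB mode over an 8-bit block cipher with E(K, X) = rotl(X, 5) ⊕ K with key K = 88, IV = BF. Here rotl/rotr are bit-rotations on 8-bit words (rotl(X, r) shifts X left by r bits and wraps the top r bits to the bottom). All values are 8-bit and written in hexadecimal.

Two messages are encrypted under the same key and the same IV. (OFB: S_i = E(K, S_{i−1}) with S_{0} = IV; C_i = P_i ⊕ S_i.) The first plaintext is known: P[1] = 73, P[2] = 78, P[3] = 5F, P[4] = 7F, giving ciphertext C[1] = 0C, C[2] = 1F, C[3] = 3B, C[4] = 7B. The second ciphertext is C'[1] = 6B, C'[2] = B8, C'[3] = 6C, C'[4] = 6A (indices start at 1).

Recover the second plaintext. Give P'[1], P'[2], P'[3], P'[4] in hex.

P'[1] = 14, P'[2] = DF, P'[3] = 08, P'[4] = 6E

In OFB with a reused IV, both messages share the same keystream S_i, so C_i ⊕ C'_i = P_i ⊕ P'_i and thus P'_i = P_i ⊕ C_i ⊕ C'_i.
P'[1]: 73 ⊕ 0C ⊕ 6B = 14.
P'[2]: 78 ⊕ 1F ⊕ B8 = DF.
P'[3]: 5F ⊕ 3B ⊕ 6C = 08.
P'[4]: 7F ⊕ 7B ⊕ 6A = 6E.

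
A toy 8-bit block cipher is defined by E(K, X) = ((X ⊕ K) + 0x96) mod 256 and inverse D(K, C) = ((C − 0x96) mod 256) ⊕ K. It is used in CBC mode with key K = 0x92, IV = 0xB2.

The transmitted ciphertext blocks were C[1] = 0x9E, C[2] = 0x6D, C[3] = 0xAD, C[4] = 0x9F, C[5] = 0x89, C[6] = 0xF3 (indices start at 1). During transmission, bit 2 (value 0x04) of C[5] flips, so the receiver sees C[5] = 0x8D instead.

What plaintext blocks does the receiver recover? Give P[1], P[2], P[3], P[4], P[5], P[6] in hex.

P[1] = 0x28, P[2] = 0xDB, P[3] = 0xE8, P[4] = 0x36, P[5] = 0xFA, P[6] = 0x42

CBC decryption: P_i = D(K, C_i) ⊕ C_{i−1}, with C_{0} = IV.
Only C[5] changed, to 0x8D. In CBC, a change in C_i garbles P_i and flips the same bit in P_{i+1}. Decrypting the received ciphertext:
P[1]: D(K, 0x9E) = 0x9A; 0x9A ⊕ 0xB2 = 0x28.
P[2]: D(K, 0x6D) = 0x45; 0x45 ⊕ 0x9E = 0xDB.
P[3]: D(K, 0xAD) = 0x85; 0x85 ⊕ 0x6D = 0xE8.
P[4]: D(K, 0x9F) = 0x9B; 0x9B ⊕ 0xAD = 0x36.
P[5]: D(K, 0x8D) = 0x65; 0x65 ⊕ 0x9F = 0xFA.
P[6]: D(K, 0xF3) = 0xCF; 0xCF ⊕ 0x8D = 0x42.
Blocks that differ from the original plaintext: P[5], P[6].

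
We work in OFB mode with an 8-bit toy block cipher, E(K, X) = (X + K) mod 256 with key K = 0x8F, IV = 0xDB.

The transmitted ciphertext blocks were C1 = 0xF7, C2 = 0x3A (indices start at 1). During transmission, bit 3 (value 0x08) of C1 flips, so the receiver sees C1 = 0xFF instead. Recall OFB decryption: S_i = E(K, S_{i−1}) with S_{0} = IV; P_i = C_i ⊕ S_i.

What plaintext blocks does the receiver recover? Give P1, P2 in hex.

Only C1 changed, to 0xFF. In OFB, a change in C_i flips the same bit in P_i only; the keystream is unaffected. Decrypting the received ciphertext:
P1: S = E(K, 0xDB) = 0x6A; 0xFF ⊕ 0x6A = 0x95.
P2: S = E(K, 0x6A) = 0xF9; 0x3A ⊕ 0xF9 = 0xC3.
Blocks that differ from the original plaintext: P1.

P1 = 0x95, P2 = 0xC3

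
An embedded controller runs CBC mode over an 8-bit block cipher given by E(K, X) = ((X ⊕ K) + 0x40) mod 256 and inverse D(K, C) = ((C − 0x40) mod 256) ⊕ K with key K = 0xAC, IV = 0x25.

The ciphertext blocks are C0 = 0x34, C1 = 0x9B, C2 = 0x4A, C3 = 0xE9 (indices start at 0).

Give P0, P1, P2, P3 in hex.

CBC decryption: P_i = D(K, C_i) ⊕ C_{i−1}, with C_{−1} = IV.
P0: D(K, 0x34) = 0x58; 0x58 ⊕ 0x25 = 0x7D.
P1: D(K, 0x9B) = 0xF7; 0xF7 ⊕ 0x34 = 0xC3.
P2: D(K, 0x4A) = 0xA6; 0xA6 ⊕ 0x9B = 0x3D.
P3: D(K, 0xE9) = 0x05; 0x05 ⊕ 0x4A = 0x4F.

P0 = 0x7D, P1 = 0xC3, P2 = 0x3D, P3 = 0x4F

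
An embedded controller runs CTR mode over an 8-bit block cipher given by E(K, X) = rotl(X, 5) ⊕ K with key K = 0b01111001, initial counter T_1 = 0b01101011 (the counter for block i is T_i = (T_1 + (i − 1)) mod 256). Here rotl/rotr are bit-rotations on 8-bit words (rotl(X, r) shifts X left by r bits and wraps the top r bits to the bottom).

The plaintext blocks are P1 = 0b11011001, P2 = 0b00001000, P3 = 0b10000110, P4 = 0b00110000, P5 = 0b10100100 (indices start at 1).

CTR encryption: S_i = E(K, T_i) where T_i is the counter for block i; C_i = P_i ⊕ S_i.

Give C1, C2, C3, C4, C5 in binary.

C1: T = 0b01101011, S = E(K, T) = 0b00010100; 0b11011001 ⊕ 0b00010100 = 0b11001101.
C2: T = 0b01101100, S = E(K, T) = 0b11110100; 0b00001000 ⊕ 0b11110100 = 0b11111100.
C3: T = 0b01101101, S = E(K, T) = 0b11010100; 0b10000110 ⊕ 0b11010100 = 0b01010010.
C4: T = 0b01101110, S = E(K, T) = 0b10110100; 0b00110000 ⊕ 0b10110100 = 0b10000100.
C5: T = 0b01101111, S = E(K, T) = 0b10010100; 0b10100100 ⊕ 0b10010100 = 0b00110000.

C1 = 0b11001101, C2 = 0b11111100, C3 = 0b01010010, C4 = 0b10000100, C5 = 0b00110000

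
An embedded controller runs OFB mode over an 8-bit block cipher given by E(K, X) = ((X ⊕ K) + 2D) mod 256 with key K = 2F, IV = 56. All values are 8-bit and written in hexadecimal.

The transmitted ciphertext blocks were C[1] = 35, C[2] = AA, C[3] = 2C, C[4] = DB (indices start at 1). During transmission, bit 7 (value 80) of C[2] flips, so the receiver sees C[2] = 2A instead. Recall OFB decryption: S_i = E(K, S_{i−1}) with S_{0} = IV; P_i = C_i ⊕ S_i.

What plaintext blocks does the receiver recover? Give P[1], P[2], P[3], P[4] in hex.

P[1] = 93, P[2] = 9C, P[3] = EA, P[4] = CD

Only C[2] changed, to 2A. In OFB, a change in C_i flips the same bit in P_i only; the keystream is unaffected. Decrypting the received ciphertext:
P[1]: S = E(K, 56) = A6; 35 ⊕ A6 = 93.
P[2]: S = E(K, A6) = B6; 2A ⊕ B6 = 9C.
P[3]: S = E(K, B6) = C6; 2C ⊕ C6 = EA.
P[4]: S = E(K, C6) = 16; DB ⊕ 16 = CD.
Blocks that differ from the original plaintext: P[2].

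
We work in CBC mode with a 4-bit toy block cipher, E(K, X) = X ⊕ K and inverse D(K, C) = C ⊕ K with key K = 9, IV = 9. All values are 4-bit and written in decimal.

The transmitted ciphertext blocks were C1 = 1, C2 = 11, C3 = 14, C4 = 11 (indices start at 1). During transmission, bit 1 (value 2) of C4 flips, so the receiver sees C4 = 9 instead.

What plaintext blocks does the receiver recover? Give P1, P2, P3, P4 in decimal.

CBC decryption: P_i = D(K, C_i) ⊕ C_{i−1}, with C_{0} = IV.
Only C4 changed, to 9. In CBC, a change in C_i garbles P_i and flips the same bit in P_{i+1}. Decrypting the received ciphertext:
P1: D(K, 1) = 8; 8 ⊕ 9 = 1.
P2: D(K, 11) = 2; 2 ⊕ 1 = 3.
P3: D(K, 14) = 7; 7 ⊕ 11 = 12.
P4: D(K, 9) = 0; 0 ⊕ 14 = 14.
Blocks that differ from the original plaintext: P4.

P1 = 1, P2 = 3, P3 = 12, P4 = 14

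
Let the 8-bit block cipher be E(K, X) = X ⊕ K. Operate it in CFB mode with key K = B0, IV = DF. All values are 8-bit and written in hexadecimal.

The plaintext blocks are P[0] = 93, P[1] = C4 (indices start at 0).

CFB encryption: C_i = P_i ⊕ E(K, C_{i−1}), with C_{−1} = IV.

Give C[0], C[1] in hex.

C[0]: E(K, DF) = 6F; 93 ⊕ 6F = FC.
C[1]: E(K, FC) = 4C; C4 ⊕ 4C = 88.

C[0] = FC, C[1] = 88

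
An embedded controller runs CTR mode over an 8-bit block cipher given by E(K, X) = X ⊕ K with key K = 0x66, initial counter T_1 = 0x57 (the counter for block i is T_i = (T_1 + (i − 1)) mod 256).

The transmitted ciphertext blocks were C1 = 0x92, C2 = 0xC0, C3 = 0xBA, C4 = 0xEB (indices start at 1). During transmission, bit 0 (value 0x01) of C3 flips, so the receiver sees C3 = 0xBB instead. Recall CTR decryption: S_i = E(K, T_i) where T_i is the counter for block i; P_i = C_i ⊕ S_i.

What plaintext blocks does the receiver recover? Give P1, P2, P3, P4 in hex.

Only C3 changed, to 0xBB. In CTR, a change in C_i flips the same bit in P_i only; the keystream is unaffected. Decrypting the received ciphertext:
P1: T = 0x57, S = E(K, T) = 0x31; 0x92 ⊕ 0x31 = 0xA3.
P2: T = 0x58, S = E(K, T) = 0x3E; 0xC0 ⊕ 0x3E = 0xFE.
P3: T = 0x59, S = E(K, T) = 0x3F; 0xBB ⊕ 0x3F = 0x84.
P4: T = 0x5A, S = E(K, T) = 0x3C; 0xEB ⊕ 0x3C = 0xD7.
Blocks that differ from the original plaintext: P3.

P1 = 0xA3, P2 = 0xFE, P3 = 0x84, P4 = 0xD7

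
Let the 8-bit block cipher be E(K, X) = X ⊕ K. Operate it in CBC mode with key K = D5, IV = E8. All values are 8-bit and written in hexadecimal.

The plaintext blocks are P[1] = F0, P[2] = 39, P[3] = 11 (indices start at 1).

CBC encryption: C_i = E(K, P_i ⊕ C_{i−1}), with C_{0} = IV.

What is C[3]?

C[3] = E5

C[1]: P[1] ⊕ E8 = 18; E(K, 18) = CD.
C[2]: P[2] ⊕ CD = F4; E(K, F4) = 21.
C[3]: P[3] ⊕ 21 = 30; E(K, 30) = E5.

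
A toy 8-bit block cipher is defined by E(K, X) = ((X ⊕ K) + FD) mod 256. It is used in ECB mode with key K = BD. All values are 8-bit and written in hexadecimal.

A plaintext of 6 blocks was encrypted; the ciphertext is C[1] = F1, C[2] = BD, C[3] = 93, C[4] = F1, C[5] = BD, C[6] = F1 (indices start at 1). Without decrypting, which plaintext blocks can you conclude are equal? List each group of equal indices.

P[1] = P[4] = P[6]; P[2] = P[5]

ECB encrypts each block independently with the same key, so equal ciphertext blocks imply equal plaintext blocks.
C[1] = C[4] = C[6] = F1, so P[1] = P[4] = P[6].
C[2] = C[5] = BD, so P[2] = P[5].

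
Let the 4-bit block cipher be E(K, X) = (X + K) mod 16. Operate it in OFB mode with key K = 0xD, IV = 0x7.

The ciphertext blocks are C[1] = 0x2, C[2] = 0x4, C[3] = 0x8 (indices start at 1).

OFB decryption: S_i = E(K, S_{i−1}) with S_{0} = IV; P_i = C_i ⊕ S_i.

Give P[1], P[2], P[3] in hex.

P[1] = 0x6, P[2] = 0x5, P[3] = 0x6

P[1]: S = E(K, 0x7) = 0x4; 0x2 ⊕ 0x4 = 0x6.
P[2]: S = E(K, 0x4) = 0x1; 0x4 ⊕ 0x1 = 0x5.
P[3]: S = E(K, 0x1) = 0xE; 0x8 ⊕ 0xE = 0x6.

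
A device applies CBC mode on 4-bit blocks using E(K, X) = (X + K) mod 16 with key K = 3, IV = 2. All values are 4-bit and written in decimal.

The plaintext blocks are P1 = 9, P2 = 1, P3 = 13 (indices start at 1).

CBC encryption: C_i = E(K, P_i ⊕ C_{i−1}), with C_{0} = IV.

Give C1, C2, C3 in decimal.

C1: P1 ⊕ 2 = 11; E(K, 11) = 14.
C2: P2 ⊕ 14 = 15; E(K, 15) = 2.
C3: P3 ⊕ 2 = 15; E(K, 15) = 2.

C1 = 14, C2 = 2, C3 = 2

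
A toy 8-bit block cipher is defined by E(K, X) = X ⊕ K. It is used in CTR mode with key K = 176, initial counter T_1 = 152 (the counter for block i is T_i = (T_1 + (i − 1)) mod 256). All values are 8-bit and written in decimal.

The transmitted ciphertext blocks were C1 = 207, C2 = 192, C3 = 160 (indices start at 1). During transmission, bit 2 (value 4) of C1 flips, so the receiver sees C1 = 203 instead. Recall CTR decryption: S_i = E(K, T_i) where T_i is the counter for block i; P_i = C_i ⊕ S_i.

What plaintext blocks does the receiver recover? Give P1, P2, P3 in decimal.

Only C1 changed, to 203. In CTR, a change in C_i flips the same bit in P_i only; the keystream is unaffected. Decrypting the received ciphertext:
P1: T = 152, S = E(K, T) = 40; 203 ⊕ 40 = 227.
P2: T = 153, S = E(K, T) = 41; 192 ⊕ 41 = 233.
P3: T = 154, S = E(K, T) = 42; 160 ⊕ 42 = 138.
Blocks that differ from the original plaintext: P1.

P1 = 227, P2 = 233, P3 = 138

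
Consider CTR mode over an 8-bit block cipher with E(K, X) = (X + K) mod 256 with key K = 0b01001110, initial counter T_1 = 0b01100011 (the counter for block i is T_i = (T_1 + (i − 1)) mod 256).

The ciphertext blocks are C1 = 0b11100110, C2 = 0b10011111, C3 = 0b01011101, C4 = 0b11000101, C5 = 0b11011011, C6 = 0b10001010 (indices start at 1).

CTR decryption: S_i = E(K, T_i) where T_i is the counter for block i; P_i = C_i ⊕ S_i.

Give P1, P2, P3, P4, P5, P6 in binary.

P1: T = 0b01100011, S = E(K, T) = 0b10110001; 0b11100110 ⊕ 0b10110001 = 0b01010111.
P2: T = 0b01100100, S = E(K, T) = 0b10110010; 0b10011111 ⊕ 0b10110010 = 0b00101101.
P3: T = 0b01100101, S = E(K, T) = 0b10110011; 0b01011101 ⊕ 0b10110011 = 0b11101110.
P4: T = 0b01100110, S = E(K, T) = 0b10110100; 0b11000101 ⊕ 0b10110100 = 0b01110001.
P5: T = 0b01100111, S = E(K, T) = 0b10110101; 0b11011011 ⊕ 0b10110101 = 0b01101110.
P6: T = 0b01101000, S = E(K, T) = 0b10110110; 0b10001010 ⊕ 0b10110110 = 0b00111100.

P1 = 0b01010111, P2 = 0b00101101, P3 = 0b11101110, P4 = 0b01110001, P5 = 0b01101110, P6 = 0b00111100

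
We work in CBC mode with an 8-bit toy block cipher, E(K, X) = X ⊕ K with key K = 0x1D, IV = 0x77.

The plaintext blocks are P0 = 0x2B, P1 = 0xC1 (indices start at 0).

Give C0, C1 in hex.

CBC encryption: C_i = E(K, P_i ⊕ C_{i−1}), with C_{−1} = IV.
C0: P0 ⊕ 0x77 = 0x5C; E(K, 0x5C) = 0x41.
C1: P1 ⊕ 0x41 = 0x80; E(K, 0x80) = 0x9D.

C0 = 0x41, C1 = 0x9D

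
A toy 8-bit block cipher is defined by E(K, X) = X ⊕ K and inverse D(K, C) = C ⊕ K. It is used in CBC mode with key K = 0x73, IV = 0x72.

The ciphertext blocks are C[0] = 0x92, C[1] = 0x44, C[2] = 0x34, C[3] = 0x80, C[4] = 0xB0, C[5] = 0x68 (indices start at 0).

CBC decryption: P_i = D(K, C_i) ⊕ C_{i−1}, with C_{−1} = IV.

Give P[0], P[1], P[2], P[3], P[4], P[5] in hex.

P[0]: D(K, 0x92) = 0xE1; 0xE1 ⊕ 0x72 = 0x93.
P[1]: D(K, 0x44) = 0x37; 0x37 ⊕ 0x92 = 0xA5.
P[2]: D(K, 0x34) = 0x47; 0x47 ⊕ 0x44 = 0x03.
P[3]: D(K, 0x80) = 0xF3; 0xF3 ⊕ 0x34 = 0xC7.
P[4]: D(K, 0xB0) = 0xC3; 0xC3 ⊕ 0x80 = 0x43.
P[5]: D(K, 0x68) = 0x1B; 0x1B ⊕ 0xB0 = 0xAB.

P[0] = 0x93, P[1] = 0xA5, P[2] = 0x03, P[3] = 0xC7, P[4] = 0x43, P[5] = 0xAB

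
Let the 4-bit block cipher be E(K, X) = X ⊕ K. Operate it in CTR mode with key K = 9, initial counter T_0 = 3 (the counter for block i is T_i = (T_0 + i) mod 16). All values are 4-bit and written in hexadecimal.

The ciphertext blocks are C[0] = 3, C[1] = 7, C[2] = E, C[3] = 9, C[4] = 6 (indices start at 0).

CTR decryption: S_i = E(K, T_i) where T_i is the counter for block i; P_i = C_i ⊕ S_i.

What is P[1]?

P[1] = A

P[1]: T = 4, S = E(K, T) = D; 7 ⊕ D = A.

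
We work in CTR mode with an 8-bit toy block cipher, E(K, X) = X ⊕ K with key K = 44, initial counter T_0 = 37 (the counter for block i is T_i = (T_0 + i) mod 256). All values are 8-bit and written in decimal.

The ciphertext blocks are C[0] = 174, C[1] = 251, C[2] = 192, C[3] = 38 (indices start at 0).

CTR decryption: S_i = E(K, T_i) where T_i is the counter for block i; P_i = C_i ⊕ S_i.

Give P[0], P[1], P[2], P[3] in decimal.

P[0] = 167, P[1] = 241, P[2] = 203, P[3] = 34

P[0]: T = 37, S = E(K, T) = 9; 174 ⊕ 9 = 167.
P[1]: T = 38, S = E(K, T) = 10; 251 ⊕ 10 = 241.
P[2]: T = 39, S = E(K, T) = 11; 192 ⊕ 11 = 203.
P[3]: T = 40, S = E(K, T) = 4; 38 ⊕ 4 = 34.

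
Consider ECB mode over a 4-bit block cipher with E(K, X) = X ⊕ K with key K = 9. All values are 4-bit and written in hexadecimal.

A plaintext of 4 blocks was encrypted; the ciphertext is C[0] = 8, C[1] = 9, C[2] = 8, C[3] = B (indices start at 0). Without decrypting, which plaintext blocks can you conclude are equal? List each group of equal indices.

ECB encrypts each block independently with the same key, so equal ciphertext blocks imply equal plaintext blocks.
C[0] = C[2] = 8, so P[0] = P[2].

P[0] = P[2]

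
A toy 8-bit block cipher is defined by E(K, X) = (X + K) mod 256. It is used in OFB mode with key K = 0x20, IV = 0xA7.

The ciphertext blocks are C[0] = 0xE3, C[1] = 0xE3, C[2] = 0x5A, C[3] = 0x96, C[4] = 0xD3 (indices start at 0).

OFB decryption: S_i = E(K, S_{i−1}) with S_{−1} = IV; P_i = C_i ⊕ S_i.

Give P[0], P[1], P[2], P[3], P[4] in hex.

P[0]: S = E(K, 0xA7) = 0xC7; 0xE3 ⊕ 0xC7 = 0x24.
P[1]: S = E(K, 0xC7) = 0xE7; 0xE3 ⊕ 0xE7 = 0x04.
P[2]: S = E(K, 0xE7) = 0x07; 0x5A ⊕ 0x07 = 0x5D.
P[3]: S = E(K, 0x07) = 0x27; 0x96 ⊕ 0x27 = 0xB1.
P[4]: S = E(K, 0x27) = 0x47; 0xD3 ⊕ 0x47 = 0x94.

P[0] = 0x24, P[1] = 0x04, P[2] = 0x5D, P[3] = 0xB1, P[4] = 0x94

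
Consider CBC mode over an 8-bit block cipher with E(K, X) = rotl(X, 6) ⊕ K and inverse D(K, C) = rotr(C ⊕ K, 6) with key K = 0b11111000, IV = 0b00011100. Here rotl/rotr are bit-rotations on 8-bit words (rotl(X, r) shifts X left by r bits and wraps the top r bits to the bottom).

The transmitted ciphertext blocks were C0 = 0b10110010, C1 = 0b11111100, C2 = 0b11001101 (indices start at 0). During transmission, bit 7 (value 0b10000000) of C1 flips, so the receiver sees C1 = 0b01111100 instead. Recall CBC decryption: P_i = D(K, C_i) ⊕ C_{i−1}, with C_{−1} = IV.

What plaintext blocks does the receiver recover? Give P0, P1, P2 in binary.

P0 = 0b00110101, P1 = 0b10100000, P2 = 0b10101000

Only C1 changed, to 0b01111100. In CBC, a change in C_i garbles P_i and flips the same bit in P_{i+1}. Decrypting the received ciphertext:
P0: D(K, 0b10110010) = 0b00101001; 0b00101001 ⊕ 0b00011100 = 0b00110101.
P1: D(K, 0b01111100) = 0b00010010; 0b00010010 ⊕ 0b10110010 = 0b10100000.
P2: D(K, 0b11001101) = 0b11010100; 0b11010100 ⊕ 0b01111100 = 0b10101000.
Blocks that differ from the original plaintext: P1, P2.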